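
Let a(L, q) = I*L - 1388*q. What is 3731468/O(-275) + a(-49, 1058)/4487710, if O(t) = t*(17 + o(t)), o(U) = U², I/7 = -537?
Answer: -4346144734343/9335132395050 ≈ -0.46557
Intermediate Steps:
I = -3759 (I = 7*(-537) = -3759)
O(t) = t*(17 + t²)
a(L, q) = -3759*L - 1388*q
3731468/O(-275) + a(-49, 1058)/4487710 = 3731468/((-275*(17 + (-275)²))) + (-3759*(-49) - 1388*1058)/4487710 = 3731468/((-275*(17 + 75625))) + (184191 - 1468504)*(1/4487710) = 3731468/((-275*75642)) - 1284313*1/4487710 = 3731468/(-20801550) - 1284313/4487710 = 3731468*(-1/20801550) - 1284313/4487710 = -1865734/10400775 - 1284313/4487710 = -4346144734343/9335132395050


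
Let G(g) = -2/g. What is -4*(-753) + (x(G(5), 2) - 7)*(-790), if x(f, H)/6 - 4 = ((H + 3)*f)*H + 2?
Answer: -938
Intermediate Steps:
x(f, H) = 36 + 6*H*f*(3 + H) (x(f, H) = 24 + 6*(((H + 3)*f)*H + 2) = 24 + 6*(((3 + H)*f)*H + 2) = 24 + 6*((f*(3 + H))*H + 2) = 24 + 6*(H*f*(3 + H) + 2) = 24 + 6*(2 + H*f*(3 + H)) = 24 + (12 + 6*H*f*(3 + H)) = 36 + 6*H*f*(3 + H))
-4*(-753) + (x(G(5), 2) - 7)*(-790) = -4*(-753) + ((36 + 6*(-2/5)*2**2 + 18*2*(-2/5)) - 7)*(-790) = 3012 + ((36 + 6*(-2*1/5)*4 + 18*2*(-2*1/5)) - 7)*(-790) = 3012 + ((36 + 6*(-2/5)*4 + 18*2*(-2/5)) - 7)*(-790) = 3012 + ((36 - 48/5 - 72/5) - 7)*(-790) = 3012 + (12 - 7)*(-790) = 3012 + 5*(-790) = 3012 - 3950 = -938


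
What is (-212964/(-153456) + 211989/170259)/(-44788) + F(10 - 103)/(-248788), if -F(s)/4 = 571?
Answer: 18441632949297877/2021727219268893904 ≈ 0.0091217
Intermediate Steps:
F(s) = -2284 (F(s) = -4*571 = -2284)
(-212964/(-153456) + 211989/170259)/(-44788) + F(10 - 103)/(-248788) = (-212964/(-153456) + 211989/170259)/(-44788) - 2284/(-248788) = (-212964*(-1/153456) + 211989*(1/170259))*(-1/44788) - 2284*(-1/248788) = (17747/12788 + 70663/56753)*(-1/44788) + 571/62197 = (1910833935/725757364)*(-1/44788) + 571/62197 = -1910833935/32505220818832 + 571/62197 = 18441632949297877/2021727219268893904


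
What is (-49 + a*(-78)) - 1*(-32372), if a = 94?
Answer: 24991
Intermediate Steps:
(-49 + a*(-78)) - 1*(-32372) = (-49 + 94*(-78)) - 1*(-32372) = (-49 - 7332) + 32372 = -7381 + 32372 = 24991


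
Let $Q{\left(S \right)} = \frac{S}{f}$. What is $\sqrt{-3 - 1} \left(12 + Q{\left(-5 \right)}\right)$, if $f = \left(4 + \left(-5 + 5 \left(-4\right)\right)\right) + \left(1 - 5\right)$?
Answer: $\frac{122 i}{5} \approx 24.4 i$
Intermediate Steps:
$f = -25$ ($f = \left(4 - 25\right) + \left(1 - 5\right) = \left(4 - 25\right) - 4 = -21 - 4 = -25$)
$Q{\left(S \right)} = - \frac{S}{25}$ ($Q{\left(S \right)} = \frac{S}{-25} = S \left(- \frac{1}{25}\right) = - \frac{S}{25}$)
$\sqrt{-3 - 1} \left(12 + Q{\left(-5 \right)}\right) = \sqrt{-3 - 1} \left(12 - - \frac{1}{5}\right) = \sqrt{-4} \left(12 + \frac{1}{5}\right) = 2 i \frac{61}{5} = \frac{122 i}{5}$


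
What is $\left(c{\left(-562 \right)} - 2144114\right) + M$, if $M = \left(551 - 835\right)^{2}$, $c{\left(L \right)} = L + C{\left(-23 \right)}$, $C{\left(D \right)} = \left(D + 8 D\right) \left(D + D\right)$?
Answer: $-2054498$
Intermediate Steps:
$C{\left(D \right)} = 18 D^{2}$ ($C{\left(D \right)} = 9 D 2 D = 18 D^{2}$)
$c{\left(L \right)} = 9522 + L$ ($c{\left(L \right)} = L + 18 \left(-23\right)^{2} = L + 18 \cdot 529 = L + 9522 = 9522 + L$)
$M = 80656$ ($M = \left(-284\right)^{2} = 80656$)
$\left(c{\left(-562 \right)} - 2144114\right) + M = \left(\left(9522 - 562\right) - 2144114\right) + 80656 = \left(8960 - 2144114\right) + 80656 = -2135154 + 80656 = -2054498$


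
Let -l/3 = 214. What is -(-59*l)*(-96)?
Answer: 3636288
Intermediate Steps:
l = -642 (l = -3*214 = -642)
-(-59*l)*(-96) = -(-59*(-642))*(-96) = -37878*(-96) = -1*(-3636288) = 3636288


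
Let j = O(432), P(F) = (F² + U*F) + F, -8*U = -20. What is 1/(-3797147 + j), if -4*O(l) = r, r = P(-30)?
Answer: -4/15189383 ≈ -2.6334e-7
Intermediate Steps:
U = 5/2 (U = -⅛*(-20) = 5/2 ≈ 2.5000)
P(F) = F² + 7*F/2 (P(F) = (F² + 5*F/2) + F = F² + 7*F/2)
r = 795 (r = (½)*(-30)*(7 + 2*(-30)) = (½)*(-30)*(7 - 60) = (½)*(-30)*(-53) = 795)
O(l) = -795/4 (O(l) = -¼*795 = -795/4)
j = -795/4 ≈ -198.75
1/(-3797147 + j) = 1/(-3797147 - 795/4) = 1/(-15189383/4) = -4/15189383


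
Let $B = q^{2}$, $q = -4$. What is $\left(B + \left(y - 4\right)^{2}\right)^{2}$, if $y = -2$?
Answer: $2704$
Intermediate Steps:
$B = 16$ ($B = \left(-4\right)^{2} = 16$)
$\left(B + \left(y - 4\right)^{2}\right)^{2} = \left(16 + \left(-2 - 4\right)^{2}\right)^{2} = \left(16 + \left(-6\right)^{2}\right)^{2} = \left(16 + 36\right)^{2} = 52^{2} = 2704$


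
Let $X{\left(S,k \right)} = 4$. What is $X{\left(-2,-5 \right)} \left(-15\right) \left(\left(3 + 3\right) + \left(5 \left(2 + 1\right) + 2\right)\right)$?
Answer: $-1380$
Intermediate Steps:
$X{\left(-2,-5 \right)} \left(-15\right) \left(\left(3 + 3\right) + \left(5 \left(2 + 1\right) + 2\right)\right) = 4 \left(-15\right) \left(\left(3 + 3\right) + \left(5 \left(2 + 1\right) + 2\right)\right) = - 60 \left(6 + \left(5 \cdot 3 + 2\right)\right) = - 60 \left(6 + \left(15 + 2\right)\right) = - 60 \left(6 + 17\right) = \left(-60\right) 23 = -1380$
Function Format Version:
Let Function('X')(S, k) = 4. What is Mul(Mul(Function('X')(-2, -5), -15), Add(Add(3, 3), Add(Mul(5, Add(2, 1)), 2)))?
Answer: -1380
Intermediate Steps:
Mul(Mul(Function('X')(-2, -5), -15), Add(Add(3, 3), Add(Mul(5, Add(2, 1)), 2))) = Mul(Mul(4, -15), Add(Add(3, 3), Add(Mul(5, Add(2, 1)), 2))) = Mul(-60, Add(6, Add(Mul(5, 3), 2))) = Mul(-60, Add(6, Add(15, 2))) = Mul(-60, Add(6, 17)) = Mul(-60, 23) = -1380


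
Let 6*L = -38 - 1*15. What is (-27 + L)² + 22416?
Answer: 853201/36 ≈ 23700.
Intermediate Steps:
L = -53/6 (L = (-38 - 1*15)/6 = (-38 - 15)/6 = (⅙)*(-53) = -53/6 ≈ -8.8333)
(-27 + L)² + 22416 = (-27 - 53/6)² + 22416 = (-215/6)² + 22416 = 46225/36 + 22416 = 853201/36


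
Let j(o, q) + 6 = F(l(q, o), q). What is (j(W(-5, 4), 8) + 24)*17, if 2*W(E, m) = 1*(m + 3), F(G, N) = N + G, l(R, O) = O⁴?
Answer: 47889/16 ≈ 2993.1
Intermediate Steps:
F(G, N) = G + N
W(E, m) = 3/2 + m/2 (W(E, m) = (1*(m + 3))/2 = (1*(3 + m))/2 = (3 + m)/2 = 3/2 + m/2)
j(o, q) = -6 + q + o⁴ (j(o, q) = -6 + (o⁴ + q) = -6 + (q + o⁴) = -6 + q + o⁴)
(j(W(-5, 4), 8) + 24)*17 = ((-6 + 8 + (3/2 + (½)*4)⁴) + 24)*17 = ((-6 + 8 + (3/2 + 2)⁴) + 24)*17 = ((-6 + 8 + (7/2)⁴) + 24)*17 = ((-6 + 8 + 2401/16) + 24)*17 = (2433/16 + 24)*17 = (2817/16)*17 = 47889/16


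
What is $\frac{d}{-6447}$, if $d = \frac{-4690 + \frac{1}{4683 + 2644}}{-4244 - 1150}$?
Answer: $- \frac{3818181}{28310809954} \approx -0.00013487$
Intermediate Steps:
$d = \frac{11454543}{13173946}$ ($d = \frac{-4690 + \frac{1}{7327}}{-5394} = \left(-4690 + \frac{1}{7327}\right) \left(- \frac{1}{5394}\right) = \left(- \frac{34363629}{7327}\right) \left(- \frac{1}{5394}\right) = \frac{11454543}{13173946} \approx 0.86948$)
$\frac{d}{-6447} = \frac{11454543}{13173946 \left(-6447\right)} = \frac{11454543}{13173946} \left(- \frac{1}{6447}\right) = - \frac{3818181}{28310809954}$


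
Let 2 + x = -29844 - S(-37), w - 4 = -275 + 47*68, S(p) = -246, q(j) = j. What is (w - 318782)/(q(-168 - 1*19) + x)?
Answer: 315857/29787 ≈ 10.604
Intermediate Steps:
w = 2925 (w = 4 + (-275 + 47*68) = 4 + (-275 + 3196) = 4 + 2921 = 2925)
x = -29600 (x = -2 + (-29844 - 1*(-246)) = -2 + (-29844 + 246) = -2 - 29598 = -29600)
(w - 318782)/(q(-168 - 1*19) + x) = (2925 - 318782)/((-168 - 1*19) - 29600) = -315857/((-168 - 19) - 29600) = -315857/(-187 - 29600) = -315857/(-29787) = -315857*(-1/29787) = 315857/29787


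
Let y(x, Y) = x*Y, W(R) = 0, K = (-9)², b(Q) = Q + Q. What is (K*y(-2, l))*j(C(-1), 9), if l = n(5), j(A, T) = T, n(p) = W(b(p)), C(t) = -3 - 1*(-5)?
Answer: 0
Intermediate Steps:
C(t) = 2 (C(t) = -3 + 5 = 2)
b(Q) = 2*Q
K = 81
n(p) = 0
l = 0
y(x, Y) = Y*x
(K*y(-2, l))*j(C(-1), 9) = (81*(0*(-2)))*9 = (81*0)*9 = 0*9 = 0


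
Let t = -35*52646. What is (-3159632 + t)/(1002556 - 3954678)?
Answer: 2501121/1476061 ≈ 1.6945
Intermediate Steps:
t = -1842610
(-3159632 + t)/(1002556 - 3954678) = (-3159632 - 1842610)/(1002556 - 3954678) = -5002242/(-2952122) = -5002242*(-1/2952122) = 2501121/1476061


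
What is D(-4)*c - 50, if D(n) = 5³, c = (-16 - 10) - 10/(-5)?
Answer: -3050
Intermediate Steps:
c = -24 (c = -26 - 10*(-⅕) = -26 + 2 = -24)
D(n) = 125
D(-4)*c - 50 = 125*(-24) - 50 = -3000 - 50 = -3050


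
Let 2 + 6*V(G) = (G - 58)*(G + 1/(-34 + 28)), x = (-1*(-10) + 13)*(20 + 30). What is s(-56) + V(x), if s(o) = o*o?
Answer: 637216/3 ≈ 2.1241e+5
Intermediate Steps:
s(o) = o²
x = 1150 (x = (10 + 13)*50 = 23*50 = 1150)
V(G) = -⅓ + (-58 + G)*(-⅙ + G)/6 (V(G) = -⅓ + ((G - 58)*(G + 1/(-34 + 28)))/6 = -⅓ + ((-58 + G)*(G + 1/(-6)))/6 = -⅓ + ((-58 + G)*(G - ⅙))/6 = -⅓ + ((-58 + G)*(-⅙ + G))/6 = -⅓ + (-58 + G)*(-⅙ + G)/6)
s(-56) + V(x) = (-56)² + (23/18 - 349/36*1150 + (⅙)*1150²) = 3136 + (23/18 - 200675/18 + (⅙)*1322500) = 3136 + (23/18 - 200675/18 + 661250/3) = 3136 + 627808/3 = 637216/3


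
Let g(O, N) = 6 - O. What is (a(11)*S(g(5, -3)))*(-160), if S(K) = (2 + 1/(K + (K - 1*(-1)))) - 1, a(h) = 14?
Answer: -8960/3 ≈ -2986.7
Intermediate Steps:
S(K) = 1 + 1/(1 + 2*K) (S(K) = (2 + 1/(K + (K + 1))) - 1 = (2 + 1/(K + (1 + K))) - 1 = (2 + 1/(1 + 2*K)) - 1 = 1 + 1/(1 + 2*K))
(a(11)*S(g(5, -3)))*(-160) = (14*(2*(1 + (6 - 1*5))/(1 + 2*(6 - 1*5))))*(-160) = (14*(2*(1 + (6 - 5))/(1 + 2*(6 - 5))))*(-160) = (14*(2*(1 + 1)/(1 + 2*1)))*(-160) = (14*(2*2/(1 + 2)))*(-160) = (14*(2*2/3))*(-160) = (14*(2*(⅓)*2))*(-160) = (14*(4/3))*(-160) = (56/3)*(-160) = -8960/3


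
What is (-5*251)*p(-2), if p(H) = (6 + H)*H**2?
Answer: -20080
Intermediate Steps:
p(H) = H**2*(6 + H)
(-5*251)*p(-2) = (-5*251)*((-2)**2*(6 - 2)) = -5020*4 = -1255*16 = -20080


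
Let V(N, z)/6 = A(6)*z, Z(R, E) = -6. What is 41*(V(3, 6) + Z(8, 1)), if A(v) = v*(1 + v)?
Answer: 61746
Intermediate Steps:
V(N, z) = 252*z (V(N, z) = 6*((6*(1 + 6))*z) = 6*((6*7)*z) = 6*(42*z) = 252*z)
41*(V(3, 6) + Z(8, 1)) = 41*(252*6 - 6) = 41*(1512 - 6) = 41*1506 = 61746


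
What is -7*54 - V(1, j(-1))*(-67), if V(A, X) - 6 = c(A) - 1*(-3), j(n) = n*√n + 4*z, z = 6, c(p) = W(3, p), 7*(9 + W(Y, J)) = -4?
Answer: -2914/7 ≈ -416.29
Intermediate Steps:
W(Y, J) = -67/7 (W(Y, J) = -9 + (⅐)*(-4) = -9 - 4/7 = -67/7)
c(p) = -67/7
j(n) = 24 + n^(3/2) (j(n) = n*√n + 4*6 = n^(3/2) + 24 = 24 + n^(3/2))
V(A, X) = -4/7 (V(A, X) = 6 + (-67/7 - 1*(-3)) = 6 + (-67/7 + 3) = 6 - 46/7 = -4/7)
-7*54 - V(1, j(-1))*(-67) = -7*54 - (-4)*(-67)/7 = -378 - 1*268/7 = -378 - 268/7 = -2914/7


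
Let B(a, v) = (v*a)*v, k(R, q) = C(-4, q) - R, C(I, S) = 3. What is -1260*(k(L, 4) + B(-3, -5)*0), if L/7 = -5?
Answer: -47880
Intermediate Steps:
L = -35 (L = 7*(-5) = -35)
k(R, q) = 3 - R
B(a, v) = a*v² (B(a, v) = (a*v)*v = a*v²)
-1260*(k(L, 4) + B(-3, -5)*0) = -1260*((3 - 1*(-35)) - 3*(-5)²*0) = -1260*((3 + 35) - 3*25*0) = -1260*(38 - 75*0) = -1260*(38 + 0) = -1260*38 = -47880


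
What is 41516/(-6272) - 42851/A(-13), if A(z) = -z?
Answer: -67325295/20384 ≈ -3302.9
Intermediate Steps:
41516/(-6272) - 42851/A(-13) = 41516/(-6272) - 42851/((-1*(-13))) = 41516*(-1/6272) - 42851/13 = -10379/1568 - 42851*1/13 = -10379/1568 - 42851/13 = -67325295/20384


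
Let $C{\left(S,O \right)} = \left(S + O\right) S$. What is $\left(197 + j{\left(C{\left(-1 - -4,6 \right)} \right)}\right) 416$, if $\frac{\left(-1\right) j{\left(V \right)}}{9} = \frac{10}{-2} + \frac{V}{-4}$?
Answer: $125944$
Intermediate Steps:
$C{\left(S,O \right)} = S \left(O + S\right)$ ($C{\left(S,O \right)} = \left(O + S\right) S = S \left(O + S\right)$)
$j{\left(V \right)} = 45 + \frac{9 V}{4}$ ($j{\left(V \right)} = - 9 \left(\frac{10}{-2} + \frac{V}{-4}\right) = - 9 \left(10 \left(- \frac{1}{2}\right) + V \left(- \frac{1}{4}\right)\right) = - 9 \left(-5 - \frac{V}{4}\right) = 45 + \frac{9 V}{4}$)
$\left(197 + j{\left(C{\left(-1 - -4,6 \right)} \right)}\right) 416 = \left(197 + \left(45 + \frac{9 \left(-1 - -4\right) \left(6 - -3\right)}{4}\right)\right) 416 = \left(197 + \left(45 + \frac{9 \left(-1 + 4\right) \left(6 + \left(-1 + 4\right)\right)}{4}\right)\right) 416 = \left(197 + \left(45 + \frac{9 \cdot 3 \left(6 + 3\right)}{4}\right)\right) 416 = \left(197 + \left(45 + \frac{9 \cdot 3 \cdot 9}{4}\right)\right) 416 = \left(197 + \left(45 + \frac{9}{4} \cdot 27\right)\right) 416 = \left(197 + \left(45 + \frac{243}{4}\right)\right) 416 = \left(197 + \frac{423}{4}\right) 416 = \frac{1211}{4} \cdot 416 = 125944$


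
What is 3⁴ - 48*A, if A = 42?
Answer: -1935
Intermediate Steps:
3⁴ - 48*A = 3⁴ - 48*42 = 81 - 2016 = -1935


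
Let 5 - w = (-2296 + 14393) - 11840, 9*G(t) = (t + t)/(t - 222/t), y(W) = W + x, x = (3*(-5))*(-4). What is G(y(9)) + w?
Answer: -1142770/4539 ≈ -251.77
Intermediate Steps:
x = 60 (x = -15*(-4) = 60)
y(W) = 60 + W (y(W) = W + 60 = 60 + W)
G(t) = 2*t/(9*(t - 222/t)) (G(t) = ((t + t)/(t - 222/t))/9 = ((2*t)/(t - 222/t))/9 = (2*t/(t - 222/t))/9 = 2*t/(9*(t - 222/t)))
w = -252 (w = 5 - ((-2296 + 14393) - 11840) = 5 - (12097 - 11840) = 5 - 1*257 = 5 - 257 = -252)
G(y(9)) + w = 2*(60 + 9)**2/(9*(-222 + (60 + 9)**2)) - 252 = (2/9)*69**2/(-222 + 69**2) - 252 = (2/9)*4761/(-222 + 4761) - 252 = (2/9)*4761/4539 - 252 = (2/9)*4761*(1/4539) - 252 = 1058/4539 - 252 = -1142770/4539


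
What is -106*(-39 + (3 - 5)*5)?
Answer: 5194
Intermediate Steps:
-106*(-39 + (3 - 5)*5) = -106*(-39 - 2*5) = -106*(-39 - 10) = -106*(-49) = 5194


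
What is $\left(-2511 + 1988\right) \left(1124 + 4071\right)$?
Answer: $-2716985$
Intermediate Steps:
$\left(-2511 + 1988\right) \left(1124 + 4071\right) = \left(-523\right) 5195 = -2716985$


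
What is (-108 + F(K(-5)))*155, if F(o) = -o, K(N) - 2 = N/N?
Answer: -17205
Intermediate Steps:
K(N) = 3 (K(N) = 2 + N/N = 2 + 1 = 3)
(-108 + F(K(-5)))*155 = (-108 - 1*3)*155 = (-108 - 3)*155 = -111*155 = -17205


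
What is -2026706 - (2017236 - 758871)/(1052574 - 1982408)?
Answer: -1884498888439/929834 ≈ -2.0267e+6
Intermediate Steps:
-2026706 - (2017236 - 758871)/(1052574 - 1982408) = -2026706 - 1258365/(-929834) = -2026706 - 1258365*(-1)/929834 = -2026706 - 1*(-1258365/929834) = -2026706 + 1258365/929834 = -1884498888439/929834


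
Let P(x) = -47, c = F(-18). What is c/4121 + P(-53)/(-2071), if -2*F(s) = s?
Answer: 212326/8534591 ≈ 0.024878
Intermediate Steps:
F(s) = -s/2
c = 9 (c = -½*(-18) = 9)
c/4121 + P(-53)/(-2071) = 9/4121 - 47/(-2071) = 9*(1/4121) - 47*(-1/2071) = 9/4121 + 47/2071 = 212326/8534591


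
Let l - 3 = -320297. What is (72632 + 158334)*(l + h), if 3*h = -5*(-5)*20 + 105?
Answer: -221791337582/3 ≈ -7.3930e+10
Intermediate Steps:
l = -320294 (l = 3 - 320297 = -320294)
h = 605/3 (h = (-5*(-5)*20 + 105)/3 = (25*20 + 105)/3 = (500 + 105)/3 = (1/3)*605 = 605/3 ≈ 201.67)
(72632 + 158334)*(l + h) = (72632 + 158334)*(-320294 + 605/3) = 230966*(-960277/3) = -221791337582/3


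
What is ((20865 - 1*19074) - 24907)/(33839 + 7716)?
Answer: -23116/41555 ≈ -0.55627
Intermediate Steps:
((20865 - 1*19074) - 24907)/(33839 + 7716) = ((20865 - 19074) - 24907)/41555 = (1791 - 24907)*(1/41555) = -23116*1/41555 = -23116/41555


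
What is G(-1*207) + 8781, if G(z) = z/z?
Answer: 8782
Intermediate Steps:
G(z) = 1
G(-1*207) + 8781 = 1 + 8781 = 8782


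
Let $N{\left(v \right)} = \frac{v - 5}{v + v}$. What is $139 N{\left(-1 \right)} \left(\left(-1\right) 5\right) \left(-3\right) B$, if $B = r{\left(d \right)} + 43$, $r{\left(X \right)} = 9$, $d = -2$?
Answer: $325260$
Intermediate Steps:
$B = 52$ ($B = 9 + 43 = 52$)
$N{\left(v \right)} = \frac{-5 + v}{2 v}$
$139 N{\left(-1 \right)} \left(\left(-1\right) 5\right) \left(-3\right) B = 139 \frac{-5 - 1}{2 \left(-1\right)} \left(\left(-1\right) 5\right) \left(-3\right) 52 = 139 \cdot \frac{1}{2} \left(-1\right) \left(-6\right) \left(-5\right) \left(-3\right) 52 = 139 \cdot 3 \left(-5\right) \left(-3\right) 52 = 139 \left(\left(-15\right) \left(-3\right)\right) 52 = 139 \cdot 45 \cdot 52 = 6255 \cdot 52 = 325260$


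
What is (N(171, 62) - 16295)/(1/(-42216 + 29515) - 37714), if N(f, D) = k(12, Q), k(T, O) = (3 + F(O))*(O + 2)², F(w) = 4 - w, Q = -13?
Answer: 317525/863073 ≈ 0.36790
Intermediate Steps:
k(T, O) = (2 + O)²*(7 - O) (k(T, O) = (3 + (4 - O))*(O + 2)² = (7 - O)*(2 + O)² = (2 + O)²*(7 - O))
N(f, D) = 2420 (N(f, D) = (2 - 13)²*(7 - 1*(-13)) = (-11)²*(7 + 13) = 121*20 = 2420)
(N(171, 62) - 16295)/(1/(-42216 + 29515) - 37714) = (2420 - 16295)/(1/(-42216 + 29515) - 37714) = -13875/(1/(-12701) - 37714) = -13875/(-1/12701 - 37714) = -13875/(-479005515/12701) = -13875*(-12701/479005515) = 317525/863073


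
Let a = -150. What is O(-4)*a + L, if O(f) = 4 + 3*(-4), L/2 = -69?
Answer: 1062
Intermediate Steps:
L = -138 (L = 2*(-69) = -138)
O(f) = -8 (O(f) = 4 - 12 = -8)
O(-4)*a + L = -8*(-150) - 138 = 1200 - 138 = 1062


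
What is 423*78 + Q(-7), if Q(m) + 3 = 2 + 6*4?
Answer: 33017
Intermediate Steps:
Q(m) = 23 (Q(m) = -3 + (2 + 6*4) = -3 + (2 + 24) = -3 + 26 = 23)
423*78 + Q(-7) = 423*78 + 23 = 32994 + 23 = 33017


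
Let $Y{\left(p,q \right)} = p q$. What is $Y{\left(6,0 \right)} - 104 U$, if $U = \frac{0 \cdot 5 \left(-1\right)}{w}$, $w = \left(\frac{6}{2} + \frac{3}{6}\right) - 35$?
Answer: $0$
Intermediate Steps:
$w = - \frac{63}{2}$ ($w = \left(6 \cdot \frac{1}{2} + 3 \cdot \frac{1}{6}\right) - 35 = \left(3 + \frac{1}{2}\right) - 35 = \frac{7}{2} - 35 = - \frac{63}{2} \approx -31.5$)
$U = 0$ ($U = \frac{0 \cdot 5 \left(-1\right)}{- \frac{63}{2}} = 0 \left(-1\right) \left(- \frac{2}{63}\right) = 0 \left(- \frac{2}{63}\right) = 0$)
$Y{\left(6,0 \right)} - 104 U = 6 \cdot 0 - 0 = 0 + 0 = 0$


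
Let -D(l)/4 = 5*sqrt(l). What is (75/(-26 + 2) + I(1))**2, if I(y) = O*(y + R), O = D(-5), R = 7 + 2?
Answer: -12799375/64 + 1250*I*sqrt(5) ≈ -1.9999e+5 + 2795.1*I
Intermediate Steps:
D(l) = -20*sqrt(l)
R = 9
O = -20*I*sqrt(5) ≈ -44.721*I
I(y) = -20*I*sqrt(5)*(9 + y) (I(y) = (-20*I*sqrt(5))*(y + 9) = (-20*I*sqrt(5))*(9 + y) = -20*I*sqrt(5)*(9 + y))
(75/(-26 + 2) + I(1))**2 = (75/(-26 + 2) + 20*I*sqrt(5)*(-9 - 1*1))**2 = (75/(-24) + 20*I*sqrt(5)*(-9 - 1))**2 = (75*(-1/24) + 20*I*sqrt(5)*(-10))**2 = (-25/8 - 200*I*sqrt(5))**2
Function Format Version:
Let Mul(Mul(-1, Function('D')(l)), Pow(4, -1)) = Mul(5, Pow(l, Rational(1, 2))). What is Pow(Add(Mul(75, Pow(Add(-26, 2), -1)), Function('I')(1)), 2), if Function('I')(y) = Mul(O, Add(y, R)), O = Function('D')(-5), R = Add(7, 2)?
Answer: Add(Rational(-12799375, 64), Mul(1250, I, Pow(5, Rational(1, 2)))) ≈ Add(-1.9999e+5, Mul(2795.1, I))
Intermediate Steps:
Function('D')(l) = Mul(-20, Pow(l, Rational(1, 2))) (Function('D')(l) = Mul(-4, Mul(5, Pow(l, Rational(1, 2)))) = Mul(-20, Pow(l, Rational(1, 2))))
R = 9
O = Mul(-20, I, Pow(5, Rational(1, 2))) (O = Mul(-20, Pow(-5, Rational(1, 2))) = Mul(-20, Mul(I, Pow(5, Rational(1, 2)))) = Mul(-20, I, Pow(5, Rational(1, 2))) ≈ Mul(-44.721, I))
Function('I')(y) = Mul(-20, I, Pow(5, Rational(1, 2)), Add(9, y)) (Function('I')(y) = Mul(Mul(-20, I, Pow(5, Rational(1, 2))), Add(y, 9)) = Mul(Mul(-20, I, Pow(5, Rational(1, 2))), Add(9, y)) = Mul(-20, I, Pow(5, Rational(1, 2)), Add(9, y)))
Pow(Add(Mul(75, Pow(Add(-26, 2), -1)), Function('I')(1)), 2) = Pow(Add(Mul(75, Pow(Add(-26, 2), -1)), Mul(20, I, Pow(5, Rational(1, 2)), Add(-9, Mul(-1, 1)))), 2) = Pow(Add(Mul(75, Pow(-24, -1)), Mul(20, I, Pow(5, Rational(1, 2)), Add(-9, -1))), 2) = Pow(Add(Mul(75, Rational(-1, 24)), Mul(20, I, Pow(5, Rational(1, 2)), -10)), 2) = Pow(Add(Rational(-25, 8), Mul(-200, I, Pow(5, Rational(1, 2)))), 2)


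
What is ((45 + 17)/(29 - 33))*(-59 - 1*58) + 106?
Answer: 3839/2 ≈ 1919.5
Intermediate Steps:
((45 + 17)/(29 - 33))*(-59 - 1*58) + 106 = (62/(-4))*(-59 - 58) + 106 = (62*(-¼))*(-117) + 106 = -31/2*(-117) + 106 = 3627/2 + 106 = 3839/2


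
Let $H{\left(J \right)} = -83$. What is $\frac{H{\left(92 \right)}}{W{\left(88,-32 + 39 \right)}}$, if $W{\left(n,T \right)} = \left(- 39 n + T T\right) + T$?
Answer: $\frac{83}{3376} \approx 0.024585$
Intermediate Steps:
$W{\left(n,T \right)} = T + T^{2} - 39 n$ ($W{\left(n,T \right)} = \left(- 39 n + T^{2}\right) + T = \left(T^{2} - 39 n\right) + T = T + T^{2} - 39 n$)
$\frac{H{\left(92 \right)}}{W{\left(88,-32 + 39 \right)}} = - \frac{83}{\left(-32 + 39\right) + \left(-32 + 39\right)^{2} - 3432} = - \frac{83}{7 + 7^{2} - 3432} = - \frac{83}{7 + 49 - 3432} = - \frac{83}{-3376} = \left(-83\right) \left(- \frac{1}{3376}\right) = \frac{83}{3376}$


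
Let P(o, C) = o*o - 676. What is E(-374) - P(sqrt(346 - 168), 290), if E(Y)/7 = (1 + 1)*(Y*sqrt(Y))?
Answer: 498 - 5236*I*sqrt(374) ≈ 498.0 - 1.0126e+5*I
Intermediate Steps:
P(o, C) = -676 + o**2 (P(o, C) = o**2 - 676 = -676 + o**2)
E(Y) = 14*Y**(3/2) (E(Y) = 7*((1 + 1)*(Y*sqrt(Y))) = 7*(2*Y**(3/2)) = 14*Y**(3/2))
E(-374) - P(sqrt(346 - 168), 290) = 14*(-374)**(3/2) - (-676 + (sqrt(346 - 168))**2) = 14*(-374*I*sqrt(374)) - (-676 + (sqrt(178))**2) = -5236*I*sqrt(374) - (-676 + 178) = -5236*I*sqrt(374) - 1*(-498) = -5236*I*sqrt(374) + 498 = 498 - 5236*I*sqrt(374)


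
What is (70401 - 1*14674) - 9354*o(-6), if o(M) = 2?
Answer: 37019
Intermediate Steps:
(70401 - 1*14674) - 9354*o(-6) = (70401 - 1*14674) - 9354*2 = (70401 - 14674) - 1*18708 = 55727 - 18708 = 37019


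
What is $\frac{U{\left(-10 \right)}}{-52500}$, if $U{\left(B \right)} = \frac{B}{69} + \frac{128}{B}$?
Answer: $\frac{319}{1293750} \approx 0.00024657$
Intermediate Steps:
$U{\left(B \right)} = \frac{128}{B} + \frac{B}{69}$ ($U{\left(B \right)} = B \frac{1}{69} + \frac{128}{B} = \frac{B}{69} + \frac{128}{B} = \frac{128}{B} + \frac{B}{69}$)
$\frac{U{\left(-10 \right)}}{-52500} = \frac{\frac{128}{-10} + \frac{1}{69} \left(-10\right)}{-52500} = \left(128 \left(- \frac{1}{10}\right) - \frac{10}{69}\right) \left(- \frac{1}{52500}\right) = \left(- \frac{64}{5} - \frac{10}{69}\right) \left(- \frac{1}{52500}\right) = \left(- \frac{4466}{345}\right) \left(- \frac{1}{52500}\right) = \frac{319}{1293750}$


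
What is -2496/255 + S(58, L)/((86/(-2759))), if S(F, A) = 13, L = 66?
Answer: -3120247/7310 ≈ -426.85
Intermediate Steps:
-2496/255 + S(58, L)/((86/(-2759))) = -2496/255 + 13/((86/(-2759))) = -2496*1/255 + 13/((86*(-1/2759))) = -832/85 + 13/(-86/2759) = -832/85 + 13*(-2759/86) = -832/85 - 35867/86 = -3120247/7310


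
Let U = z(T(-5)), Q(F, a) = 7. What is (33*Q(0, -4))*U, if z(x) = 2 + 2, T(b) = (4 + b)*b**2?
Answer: 924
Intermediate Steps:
T(b) = b**2*(4 + b)
z(x) = 4
U = 4
(33*Q(0, -4))*U = (33*7)*4 = 231*4 = 924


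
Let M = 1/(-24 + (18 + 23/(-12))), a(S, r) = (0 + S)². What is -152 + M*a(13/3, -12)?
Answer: -43996/285 ≈ -154.37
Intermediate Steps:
a(S, r) = S²
M = -12/95 (M = 1/(-24 + (18 + 23*(-1/12))) = 1/(-24 + (18 - 23/12)) = 1/(-24 + 193/12) = 1/(-95/12) = -12/95 ≈ -0.12632)
-152 + M*a(13/3, -12) = -152 - 12*(13/3)²/95 = -152 - 12/95*169/9 = -152 - 676/285 = -43996/285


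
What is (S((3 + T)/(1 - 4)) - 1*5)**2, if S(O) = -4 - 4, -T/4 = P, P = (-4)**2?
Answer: 169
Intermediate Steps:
P = 16
T = -64 (T = -4*16 = -64)
S(O) = -8
(S((3 + T)/(1 - 4)) - 1*5)**2 = (-8 - 1*5)**2 = (-8 - 5)**2 = (-13)**2 = 169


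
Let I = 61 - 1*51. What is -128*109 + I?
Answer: -13942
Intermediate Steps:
I = 10 (I = 61 - 51 = 10)
-128*109 + I = -128*109 + 10 = -13952 + 10 = -13942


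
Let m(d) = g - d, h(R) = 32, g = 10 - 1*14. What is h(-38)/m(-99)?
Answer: 32/95 ≈ 0.33684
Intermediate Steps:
g = -4 (g = 10 - 14 = -4)
m(d) = -4 - d
h(-38)/m(-99) = 32/(-4 - 1*(-99)) = 32/(-4 + 99) = 32/95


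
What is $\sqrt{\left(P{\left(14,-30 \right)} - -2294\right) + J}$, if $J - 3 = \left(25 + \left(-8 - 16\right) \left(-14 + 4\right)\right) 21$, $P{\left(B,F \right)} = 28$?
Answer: $\sqrt{7890} \approx 88.826$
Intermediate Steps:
$J = 5568$ ($J = 3 + \left(25 + \left(-8 - 16\right) \left(-14 + 4\right)\right) 21 = 3 + \left(25 - -240\right) 21 = 3 + \left(25 + 240\right) 21 = 3 + 265 \cdot 21 = 3 + 5565 = 5568$)
$\sqrt{\left(P{\left(14,-30 \right)} - -2294\right) + J} = \sqrt{\left(28 - -2294\right) + 5568} = \sqrt{\left(28 + 2294\right) + 5568} = \sqrt{2322 + 5568} = \sqrt{7890}$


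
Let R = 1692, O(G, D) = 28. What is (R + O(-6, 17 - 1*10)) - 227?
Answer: 1493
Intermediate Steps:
(R + O(-6, 17 - 1*10)) - 227 = (1692 + 28) - 227 = 1720 - 227 = 1493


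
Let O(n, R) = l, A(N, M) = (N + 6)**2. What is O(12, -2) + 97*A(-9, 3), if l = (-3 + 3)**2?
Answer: 873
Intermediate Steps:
l = 0 (l = 0**2 = 0)
A(N, M) = (6 + N)**2
O(n, R) = 0
O(12, -2) + 97*A(-9, 3) = 0 + 97*(6 - 9)**2 = 0 + 97*(-3)**2 = 0 + 97*9 = 0 + 873 = 873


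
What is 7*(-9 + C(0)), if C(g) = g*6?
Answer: -63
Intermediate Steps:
C(g) = 6*g
7*(-9 + C(0)) = 7*(-9 + 6*0) = 7*(-9 + 0) = 7*(-9) = -63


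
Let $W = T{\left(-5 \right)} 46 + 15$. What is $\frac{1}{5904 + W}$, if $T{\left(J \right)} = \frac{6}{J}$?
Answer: $\frac{5}{29319} \approx 0.00017054$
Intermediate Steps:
$W = - \frac{201}{5}$ ($W = \frac{6}{-5} \cdot 46 + 15 = 6 \left(- \frac{1}{5}\right) 46 + 15 = \left(- \frac{6}{5}\right) 46 + 15 = - \frac{276}{5} + 15 = - \frac{201}{5} \approx -40.2$)
$\frac{1}{5904 + W} = \frac{1}{5904 - \frac{201}{5}} = \frac{1}{\frac{29319}{5}} = \frac{5}{29319}$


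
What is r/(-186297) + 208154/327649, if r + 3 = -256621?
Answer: 122861062714/61040025753 ≈ 2.0128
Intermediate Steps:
r = -256624 (r = -3 - 256621 = -256624)
r/(-186297) + 208154/327649 = -256624/(-186297) + 208154/327649 = -256624*(-1/186297) + 208154*(1/327649) = 256624/186297 + 208154/327649 = 122861062714/61040025753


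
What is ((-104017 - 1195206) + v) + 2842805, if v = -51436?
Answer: 1492146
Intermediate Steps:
((-104017 - 1195206) + v) + 2842805 = ((-104017 - 1195206) - 51436) + 2842805 = (-1299223 - 51436) + 2842805 = -1350659 + 2842805 = 1492146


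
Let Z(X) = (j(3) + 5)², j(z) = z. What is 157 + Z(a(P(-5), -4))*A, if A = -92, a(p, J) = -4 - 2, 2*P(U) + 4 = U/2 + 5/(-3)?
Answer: -5731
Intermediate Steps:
P(U) = -17/6 + U/4 (P(U) = -2 + (U/2 + 5/(-3))/2 = -2 + (U*(½) + 5*(-⅓))/2 = -2 + (U/2 - 5/3)/2 = -2 + (-5/3 + U/2)/2 = -2 + (-⅚ + U/4) = -17/6 + U/4)
a(p, J) = -6
Z(X) = 64 (Z(X) = (3 + 5)² = 8² = 64)
157 + Z(a(P(-5), -4))*A = 157 + 64*(-92) = 157 - 5888 = -5731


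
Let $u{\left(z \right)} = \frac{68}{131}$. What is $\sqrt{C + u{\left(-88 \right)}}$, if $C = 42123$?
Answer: $\frac{\sqrt{722881711}}{131} \approx 205.24$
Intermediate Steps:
$u{\left(z \right)} = \frac{68}{131}$ ($u{\left(z \right)} = 68 \cdot \frac{1}{131} = \frac{68}{131}$)
$\sqrt{C + u{\left(-88 \right)}} = \sqrt{42123 + \frac{68}{131}} = \sqrt{\frac{5518181}{131}} = \frac{\sqrt{722881711}}{131}$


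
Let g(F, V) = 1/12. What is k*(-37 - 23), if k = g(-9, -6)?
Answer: -5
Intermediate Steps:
g(F, V) = 1/12
k = 1/12 ≈ 0.083333
k*(-37 - 23) = (-37 - 23)/12 = (1/12)*(-60) = -5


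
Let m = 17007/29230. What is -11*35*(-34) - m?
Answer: 382603693/29230 ≈ 13089.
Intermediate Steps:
m = 17007/29230 (m = 17007*(1/29230) = 17007/29230 ≈ 0.58183)
-11*35*(-34) - m = -11*35*(-34) - 1*17007/29230 = -385*(-34) - 17007/29230 = 13090 - 17007/29230 = 382603693/29230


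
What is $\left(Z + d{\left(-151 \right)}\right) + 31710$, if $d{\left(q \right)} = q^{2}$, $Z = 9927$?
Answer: $64438$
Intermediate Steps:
$\left(Z + d{\left(-151 \right)}\right) + 31710 = \left(9927 + \left(-151\right)^{2}\right) + 31710 = \left(9927 + 22801\right) + 31710 = 32728 + 31710 = 64438$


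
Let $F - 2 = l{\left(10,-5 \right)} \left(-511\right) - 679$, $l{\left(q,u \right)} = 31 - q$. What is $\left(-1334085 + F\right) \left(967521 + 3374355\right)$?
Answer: $-5841963764868$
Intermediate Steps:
$F = -11408$ ($F = 2 + \left(\left(31 - 10\right) \left(-511\right) - 679\right) = 2 + \left(21 \left(-511\right) - 679\right) = 2 - 11410 = -11408$)
$\left(-1334085 + F\right) \left(967521 + 3374355\right) = \left(-1334085 - 11408\right) \left(967521 + 3374355\right) = \left(-1345493\right) 4341876 = -5841963764868$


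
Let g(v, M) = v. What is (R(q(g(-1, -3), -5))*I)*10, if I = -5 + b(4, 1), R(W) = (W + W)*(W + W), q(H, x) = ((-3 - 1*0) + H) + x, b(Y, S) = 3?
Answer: -6480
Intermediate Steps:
q(H, x) = -3 + H + x (q(H, x) = ((-3 + 0) + H) + x = (-3 + H) + x = -3 + H + x)
R(W) = 4*W² (R(W) = (2*W)*(2*W) = 4*W²)
I = -2 (I = -5 + 3 = -2)
(R(q(g(-1, -3), -5))*I)*10 = ((4*(-3 - 1 - 5)²)*(-2))*10 = ((4*(-9)²)*(-2))*10 = ((4*81)*(-2))*10 = (324*(-2))*10 = -648*10 = -6480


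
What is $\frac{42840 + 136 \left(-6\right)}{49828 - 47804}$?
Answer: $\frac{5253}{253} \approx 20.763$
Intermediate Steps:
$\frac{42840 + 136 \left(-6\right)}{49828 - 47804} = \frac{42840 - 816}{2024} = 42024 \cdot \frac{1}{2024} = \frac{5253}{253}$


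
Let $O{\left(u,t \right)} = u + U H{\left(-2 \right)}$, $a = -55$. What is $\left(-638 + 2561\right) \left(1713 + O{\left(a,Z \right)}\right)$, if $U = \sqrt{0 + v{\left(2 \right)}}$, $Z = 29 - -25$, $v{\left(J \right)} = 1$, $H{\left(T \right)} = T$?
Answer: $3184488$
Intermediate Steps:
$Z = 54$ ($Z = 29 + 25 = 54$)
$U = 1$ ($U = \sqrt{0 + 1} = \sqrt{1} = 1$)
$O{\left(u,t \right)} = -2 + u$ ($O{\left(u,t \right)} = u + 1 \left(-2\right) = u - 2 = -2 + u$)
$\left(-638 + 2561\right) \left(1713 + O{\left(a,Z \right)}\right) = \left(-638 + 2561\right) \left(1713 - 57\right) = 1923 \left(1713 - 57\right) = 1923 \cdot 1656 = 3184488$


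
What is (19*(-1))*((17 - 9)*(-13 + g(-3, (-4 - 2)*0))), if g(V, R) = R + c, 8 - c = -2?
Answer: 456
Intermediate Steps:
c = 10 (c = 8 - 1*(-2) = 8 + 2 = 10)
g(V, R) = 10 + R (g(V, R) = R + 10 = 10 + R)
(19*(-1))*((17 - 9)*(-13 + g(-3, (-4 - 2)*0))) = (19*(-1))*((17 - 9)*(-13 + (10 + (-4 - 2)*0))) = -152*(-13 + (10 - 6*0)) = -152*(-13 + (10 + 0)) = -152*(-13 + 10) = -152*(-3) = -19*(-24) = 456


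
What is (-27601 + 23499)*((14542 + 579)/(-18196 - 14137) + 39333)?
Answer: -745238918048/4619 ≈ -1.6134e+8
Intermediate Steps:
(-27601 + 23499)*((14542 + 579)/(-18196 - 14137) + 39333) = -4102*(15121/(-32333) + 39333) = -4102*(15121*(-1/32333) + 39333) = -4102*(-15121/32333 + 39333) = -4102*1271738768/32333 = -745238918048/4619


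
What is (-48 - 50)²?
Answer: 9604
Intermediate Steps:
(-48 - 50)² = (-98)² = 9604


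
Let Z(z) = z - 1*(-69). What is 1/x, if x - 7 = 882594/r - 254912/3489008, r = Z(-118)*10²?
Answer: -534254350/92529800661 ≈ -0.0057739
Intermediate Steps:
Z(z) = 69 + z (Z(z) = z + 69 = 69 + z)
r = -4900 (r = (69 - 118)*10² = -49*100 = -4900)
x = -92529800661/534254350 (x = 7 + (882594/(-4900) - 254912/3489008) = 7 + (882594*(-1/4900) - 254912*1/3489008) = 7 + (-441297/2450 - 15932/218063) = 7 - 96269581111/534254350 = -92529800661/534254350 ≈ -173.19)
1/x = 1/(-92529800661/534254350) = -534254350/92529800661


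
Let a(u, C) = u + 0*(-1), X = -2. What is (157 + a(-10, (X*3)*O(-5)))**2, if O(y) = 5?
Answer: 21609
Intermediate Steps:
a(u, C) = u (a(u, C) = u + 0 = u)
(157 + a(-10, (X*3)*O(-5)))**2 = (157 - 10)**2 = 147**2 = 21609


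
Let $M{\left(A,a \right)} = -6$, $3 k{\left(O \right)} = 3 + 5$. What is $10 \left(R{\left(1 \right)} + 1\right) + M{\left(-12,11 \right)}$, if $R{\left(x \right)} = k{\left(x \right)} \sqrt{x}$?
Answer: $\frac{92}{3} \approx 30.667$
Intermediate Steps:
$k{\left(O \right)} = \frac{8}{3}$ ($k{\left(O \right)} = \frac{3 + 5}{3} = \frac{1}{3} \cdot 8 = \frac{8}{3}$)
$R{\left(x \right)} = \frac{8 \sqrt{x}}{3}$
$10 \left(R{\left(1 \right)} + 1\right) + M{\left(-12,11 \right)} = 10 \left(\frac{8 \sqrt{1}}{3} + 1\right) - 6 = 10 \left(\frac{8}{3} \cdot 1 + 1\right) - 6 = 10 \left(\frac{8}{3} + 1\right) - 6 = 10 \cdot \frac{11}{3} - 6 = \frac{110}{3} - 6 = \frac{92}{3}$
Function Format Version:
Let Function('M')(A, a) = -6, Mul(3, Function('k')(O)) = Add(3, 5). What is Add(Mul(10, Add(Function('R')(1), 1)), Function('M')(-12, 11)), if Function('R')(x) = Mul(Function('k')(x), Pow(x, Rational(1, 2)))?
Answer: Rational(92, 3) ≈ 30.667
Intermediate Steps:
Function('k')(O) = Rational(8, 3) (Function('k')(O) = Mul(Rational(1, 3), Add(3, 5)) = Mul(Rational(1, 3), 8) = Rational(8, 3))
Function('R')(x) = Mul(Rational(8, 3), Pow(x, Rational(1, 2)))
Add(Mul(10, Add(Function('R')(1), 1)), Function('M')(-12, 11)) = Add(Mul(10, Add(Mul(Rational(8, 3), Pow(1, Rational(1, 2))), 1)), -6) = Add(Mul(10, Add(Mul(Rational(8, 3), 1), 1)), -6) = Add(Mul(10, Add(Rational(8, 3), 1)), -6) = Add(Mul(10, Rational(11, 3)), -6) = Add(Rational(110, 3), -6) = Rational(92, 3)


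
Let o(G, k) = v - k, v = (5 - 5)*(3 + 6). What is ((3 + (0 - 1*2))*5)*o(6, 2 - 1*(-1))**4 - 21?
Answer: 384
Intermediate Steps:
v = 0 (v = 0*9 = 0)
o(G, k) = -k (o(G, k) = 0 - k = -k)
((3 + (0 - 1*2))*5)*o(6, 2 - 1*(-1))**4 - 21 = ((3 + (0 - 1*2))*5)*(-(2 - 1*(-1)))**4 - 21 = ((3 + (0 - 2))*5)*(-(2 + 1))**4 - 21 = ((3 - 2)*5)*(-1*3)**4 - 21 = (1*5)*(-3)**4 - 21 = 5*81 - 21 = 405 - 21 = 384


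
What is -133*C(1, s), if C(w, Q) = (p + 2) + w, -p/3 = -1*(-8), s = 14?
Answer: 2793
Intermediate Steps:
p = -24 (p = -(-3)*(-8) = -3*8 = -24)
C(w, Q) = -22 + w (C(w, Q) = (-24 + 2) + w = -22 + w)
-133*C(1, s) = -133*(-22 + 1) = -133*(-21) = 2793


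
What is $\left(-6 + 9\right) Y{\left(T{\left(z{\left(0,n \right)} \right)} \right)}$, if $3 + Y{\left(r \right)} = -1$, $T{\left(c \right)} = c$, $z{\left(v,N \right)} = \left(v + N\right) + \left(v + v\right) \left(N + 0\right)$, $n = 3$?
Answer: $-12$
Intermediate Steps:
$z{\left(v,N \right)} = N + v + 2 N v$ ($z{\left(v,N \right)} = \left(N + v\right) + 2 v N = \left(N + v\right) + 2 N v = N + v + 2 N v$)
$Y{\left(r \right)} = -4$ ($Y{\left(r \right)} = -3 - 1 = -4$)
$\left(-6 + 9\right) Y{\left(T{\left(z{\left(0,n \right)} \right)} \right)} = \left(-6 + 9\right) \left(-4\right) = 3 \left(-4\right) = -12$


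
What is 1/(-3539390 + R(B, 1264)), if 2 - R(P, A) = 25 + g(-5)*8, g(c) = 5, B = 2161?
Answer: -1/3539453 ≈ -2.8253e-7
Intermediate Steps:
R(P, A) = -63 (R(P, A) = 2 - (25 + 5*8) = 2 - (25 + 40) = 2 - 1*65 = 2 - 65 = -63)
1/(-3539390 + R(B, 1264)) = 1/(-3539390 - 63) = 1/(-3539453) = -1/3539453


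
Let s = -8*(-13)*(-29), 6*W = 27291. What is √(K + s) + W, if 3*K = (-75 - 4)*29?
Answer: 9097/2 + I*√34017/3 ≈ 4548.5 + 61.479*I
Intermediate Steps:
W = 9097/2 (W = (⅙)*27291 = 9097/2 ≈ 4548.5)
s = -3016 (s = 104*(-29) = -3016)
K = -2291/3 (K = ((-75 - 4)*29)/3 = (-79*29)/3 = (⅓)*(-2291) = -2291/3 ≈ -763.67)
√(K + s) + W = √(-2291/3 - 3016) + 9097/2 = √(-11339/3) + 9097/2 = I*√34017/3 + 9097/2 = 9097/2 + I*√34017/3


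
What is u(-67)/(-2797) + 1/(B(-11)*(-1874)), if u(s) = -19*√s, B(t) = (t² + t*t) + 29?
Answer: -1/507854 + 19*I*√67/2797 ≈ -1.9691e-6 + 0.055603*I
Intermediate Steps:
B(t) = 29 + 2*t² (B(t) = (t² + t²) + 29 = 2*t² + 29 = 29 + 2*t²)
u(-67)/(-2797) + 1/(B(-11)*(-1874)) = -19*I*√67/(-2797) + 1/((29 + 2*(-11)²)*(-1874)) = -19*I*√67*(-1/2797) - 1/1874/(29 + 2*121) = -19*I*√67*(-1/2797) - 1/1874/(29 + 242) = 19*I*√67/2797 - 1/1874/271 = 19*I*√67/2797 + (1/271)*(-1/1874) = 19*I*√67/2797 - 1/507854 = -1/507854 + 19*I*√67/2797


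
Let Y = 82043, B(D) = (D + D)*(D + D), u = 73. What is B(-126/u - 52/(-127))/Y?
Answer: 595945744/7051714073963 ≈ 8.4511e-5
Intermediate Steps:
B(D) = 4*D**2 (B(D) = (2*D)*(2*D) = 4*D**2)
B(-126/u - 52/(-127))/Y = (4*(-126/73 - 52/(-127))**2)/82043 = (4*(-126*1/73 - 52*(-1/127))**2)*(1/82043) = (4*(-126/73 + 52/127)**2)*(1/82043) = (4*(-12206/9271)**2)*(1/82043) = (4*(148986436/85951441))*(1/82043) = (595945744/85951441)*(1/82043) = 595945744/7051714073963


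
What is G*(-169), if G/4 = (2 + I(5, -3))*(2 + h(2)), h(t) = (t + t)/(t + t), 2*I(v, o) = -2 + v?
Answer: -7098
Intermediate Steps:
I(v, o) = -1 + v/2 (I(v, o) = (-2 + v)/2 = -1 + v/2)
h(t) = 1 (h(t) = (2*t)/((2*t)) = (2*t)*(1/(2*t)) = 1)
G = 42 (G = 4*((2 + (-1 + (1/2)*5))*(2 + 1)) = 4*((2 + (-1 + 5/2))*3) = 4*((2 + 3/2)*3) = 4*((7/2)*3) = 4*(21/2) = 42)
G*(-169) = 42*(-169) = -7098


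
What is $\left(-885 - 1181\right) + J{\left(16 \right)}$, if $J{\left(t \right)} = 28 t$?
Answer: $-1618$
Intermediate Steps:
$\left(-885 - 1181\right) + J{\left(16 \right)} = \left(-885 - 1181\right) + 28 \cdot 16 = -2066 + 448 = -1618$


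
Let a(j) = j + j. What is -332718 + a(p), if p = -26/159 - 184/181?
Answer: -9575359246/28779 ≈ -3.3272e+5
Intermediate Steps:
p = -33962/28779 (p = -26*1/159 - 184*1/181 = -26/159 - 184/181 = -33962/28779 ≈ -1.1801)
a(j) = 2*j
-332718 + a(p) = -332718 + 2*(-33962/28779) = -332718 - 67924/28779 = -9575359246/28779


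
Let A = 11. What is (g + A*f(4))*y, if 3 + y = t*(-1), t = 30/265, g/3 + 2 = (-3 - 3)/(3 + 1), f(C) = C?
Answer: -11055/106 ≈ -104.29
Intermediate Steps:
g = -21/2 (g = -6 + 3*((-3 - 3)/(3 + 1)) = -6 + 3*(-6/4) = -6 + 3*(-6*¼) = -6 + 3*(-3/2) = -6 - 9/2 = -21/2 ≈ -10.500)
t = 6/53 (t = 30*(1/265) = 6/53 ≈ 0.11321)
y = -165/53 (y = -3 + (6/53)*(-1) = -3 - 6/53 = -165/53 ≈ -3.1132)
(g + A*f(4))*y = (-21/2 + 11*4)*(-165/53) = (-21/2 + 44)*(-165/53) = (67/2)*(-165/53) = -11055/106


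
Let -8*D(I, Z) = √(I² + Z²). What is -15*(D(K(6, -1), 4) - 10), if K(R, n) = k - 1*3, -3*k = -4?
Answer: 1265/8 ≈ 158.13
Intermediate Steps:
k = 4/3 (k = -⅓*(-4) = 4/3 ≈ 1.3333)
K(R, n) = -5/3 (K(R, n) = 4/3 - 1*3 = 4/3 - 3 = -5/3)
D(I, Z) = -√(I² + Z²)/8
-15*(D(K(6, -1), 4) - 10) = -15*(-√((-5/3)² + 4²)/8 - 10) = -15*(-√(25/9 + 16)/8 - 10) = -15*(-√(169/9)/8 - 10) = -15*(-⅛*13/3 - 10) = -15*(-13/24 - 10) = -15*(-253/24) = 1265/8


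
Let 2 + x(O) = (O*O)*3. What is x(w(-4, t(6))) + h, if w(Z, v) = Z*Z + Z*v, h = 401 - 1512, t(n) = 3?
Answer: -1065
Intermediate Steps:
h = -1111
w(Z, v) = Z² + Z*v
x(O) = -2 + 3*O² (x(O) = -2 + (O*O)*3 = -2 + O²*3 = -2 + 3*O²)
x(w(-4, t(6))) + h = (-2 + 3*(-4*(-4 + 3))²) - 1111 = (-2 + 3*(-4*(-1))²) - 1111 = (-2 + 3*4²) - 1111 = (-2 + 3*16) - 1111 = (-2 + 48) - 1111 = 46 - 1111 = -1065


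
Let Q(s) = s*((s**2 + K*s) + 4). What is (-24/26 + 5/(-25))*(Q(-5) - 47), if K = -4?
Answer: 21316/65 ≈ 327.94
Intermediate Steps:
Q(s) = s*(4 + s**2 - 4*s) (Q(s) = s*((s**2 - 4*s) + 4) = s*(4 + s**2 - 4*s))
(-24/26 + 5/(-25))*(Q(-5) - 47) = (-24/26 + 5/(-25))*(-5*(4 + (-5)**2 - 4*(-5)) - 47) = (-24*1/26 + 5*(-1/25))*(-5*(4 + 25 + 20) - 47) = (-12/13 - 1/5)*(-5*49 - 47) = -73*(-245 - 47)/65 = -73/65*(-292) = 21316/65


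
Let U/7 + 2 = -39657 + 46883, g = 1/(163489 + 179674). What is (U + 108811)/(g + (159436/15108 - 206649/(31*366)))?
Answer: -781268047485795078/37550374963925 ≈ -20806.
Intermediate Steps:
g = 1/343163 ≈ 2.9141e-6
U = 50568 (U = -14 + 7*(-39657 + 46883) = -14 + 7*7226 = -14 + 50582 = 50568)
(U + 108811)/(g + (159436/15108 - 206649/(31*366))) = (50568 + 108811)/(1/343163 + (159436/15108 - 206649/(31*366))) = 159379/(1/343163 + (159436*(1/15108) - 206649/11346)) = 159379/(1/343163 + (39859/3777 - 206649*1/11346)) = 159379/(1/343163 + (39859/3777 - 68883/3782)) = 159379/(1/343163 - 109424353/14284614) = 159379/(-37550374963925/4901950994082) = 159379*(-4901950994082/37550374963925) = -781268047485795078/37550374963925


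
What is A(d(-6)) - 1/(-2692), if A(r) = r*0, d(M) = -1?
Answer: 1/2692 ≈ 0.00037147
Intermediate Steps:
A(r) = 0
A(d(-6)) - 1/(-2692) = 0 - 1/(-2692) = 0 - 1*(-1/2692) = 0 + 1/2692 = 1/2692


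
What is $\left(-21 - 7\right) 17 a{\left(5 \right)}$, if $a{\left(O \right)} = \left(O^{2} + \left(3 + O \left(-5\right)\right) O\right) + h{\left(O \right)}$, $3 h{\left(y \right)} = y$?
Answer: $\frac{119000}{3} \approx 39667.0$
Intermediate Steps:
$h{\left(y \right)} = \frac{y}{3}$
$a{\left(O \right)} = O^{2} + \frac{O}{3} + O \left(3 - 5 O\right)$ ($a{\left(O \right)} = \left(O^{2} + \left(3 + O \left(-5\right)\right) O\right) + \frac{O}{3} = \left(O^{2} + \left(3 - 5 O\right) O\right) + \frac{O}{3} = \left(O^{2} + O \left(3 - 5 O\right)\right) + \frac{O}{3} = O^{2} + \frac{O}{3} + O \left(3 - 5 O\right)$)
$\left(-21 - 7\right) 17 a{\left(5 \right)} = \left(-21 - 7\right) 17 \cdot \frac{2}{3} \cdot 5 \left(5 - 30\right) = \left(-28\right) 17 \cdot \frac{2}{3} \cdot 5 \left(-25\right) = \left(-476\right) \left(- \frac{250}{3}\right) = \frac{119000}{3}$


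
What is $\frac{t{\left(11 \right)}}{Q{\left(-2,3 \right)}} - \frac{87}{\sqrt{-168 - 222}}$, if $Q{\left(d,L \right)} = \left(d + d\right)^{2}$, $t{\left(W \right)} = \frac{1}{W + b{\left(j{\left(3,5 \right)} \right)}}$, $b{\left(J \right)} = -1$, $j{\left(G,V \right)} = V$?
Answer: $\frac{1}{160} + \frac{29 i \sqrt{390}}{130} \approx 0.00625 + 4.4054 i$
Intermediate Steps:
$t{\left(W \right)} = \frac{1}{-1 + W}$ ($t{\left(W \right)} = \frac{1}{W - 1} = \frac{1}{-1 + W}$)
$Q{\left(d,L \right)} = 4 d^{2}$ ($Q{\left(d,L \right)} = \left(2 d\right)^{2} = 4 d^{2}$)
$\frac{t{\left(11 \right)}}{Q{\left(-2,3 \right)}} - \frac{87}{\sqrt{-168 - 222}} = \frac{1}{\left(-1 + 11\right) 4 \left(-2\right)^{2}} - \frac{87}{\sqrt{-168 - 222}} = \frac{1}{10 \cdot 4 \cdot 4} - \frac{87}{\sqrt{-390}} = \frac{1}{10 \cdot 16} - \frac{87}{i \sqrt{390}} = \frac{1}{10} \cdot \frac{1}{16} - 87 \left(- \frac{i \sqrt{390}}{390}\right) = \frac{1}{160} + \frac{29 i \sqrt{390}}{130}$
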